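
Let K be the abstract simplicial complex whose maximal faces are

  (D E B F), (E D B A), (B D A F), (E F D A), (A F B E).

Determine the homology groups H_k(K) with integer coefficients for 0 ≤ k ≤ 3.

H_0 ≅ Z,  H_1 = 0,  H_2 = 0,  H_3 ≅ Z.

Fix the vertex order A < B < D < E < F and write every simplex with vertices in increasing order. Then dim K = 3 and the simplices of K are:

  0-simplices (5): A, B, D, E, F
  1-simplices (10): AB, AD, AE, AF, BD, BE, BF, DE, DF, EF
  2-simplices (10): ABD, ABE, ABF, ADE, ADF, AEF, BDE, BDF, BEF, DEF
  3-simplices (5): ABDE, ABDF, ABEF, ADEF, BDEF

giving chain groups C_0 ≅ Z^5, C_1 ≅ Z^10, C_2 ≅ Z^10, C_3 ≅ Z^5.

∂_1: C_1 → C_0 maps an edge to its endpoints' difference, ∂[p,q] = q − p. For instance
  ∂AE = E − A.
As a 5×10 matrix over Z this has rank 4, with invariant factors (1,1,1,1).

∂_2: C_2 → C_1 sends each 2-simplex [p,q,r] to [q,r] − [p,r] + [p,q]. For instance
  ∂ADF = DF − AF + AD,
  ∂BEF = EF − BF + BE.
This gives a 10×10 integer matrix of rank 6; reducing to Smith normal form yields diagonal entries (1,1,1,1,1,1).

∂_3: C_3 → C_2 sends each 3-simplex σ to the alternating sum Σ_i (−1)^i (σ with its i-th vertex removed). For instance
  ∂ABDE = BDE − ADE + ABE − ABD,
  ∂ABEF = BEF − AEF + ABF − ABE.
As a 10×5 matrix over Z this has rank 4, with invariant factors (1,1,1,1).

Now H_k = ker ∂_k / im ∂_{k+1}, so:

  H_0: rank C_0 − rank ∂_1 = 5 − 4 = 1, and the invariant factors of ∂_1 are all 1, so H_0 = Z.
  H_1: rank ker ∂_1 − rank ∂_2 = (10 − 4) − 6 = 0, and the invariant factors of ∂_2 are all 1, so H_1 = 0.
  H_2: rank ker ∂_2 − rank ∂_3 = (10 − 6) − 4 = 0, and the invariant factors of ∂_3 are all 1, so H_2 = 0.
  H_3: rank ker ∂_3 − rank ∂_4 = (5 − 4) − 0 = 1, and there is no ∂_4, so H_3 = Z.

As a check, the Euler characteristic is 5 − 10 + 10 − 5 = 0, which agrees with 1 − 0 + 0 − 1 = 0.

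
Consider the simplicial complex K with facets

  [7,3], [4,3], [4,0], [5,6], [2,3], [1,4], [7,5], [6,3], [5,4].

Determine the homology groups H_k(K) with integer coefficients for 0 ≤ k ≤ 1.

H_0 = Z,  H_1 = Z^2.

We work with the vertex ordering 0 < 1 < 2 < 3 < 4 < 5 < 6 < 7. The simplices of K, each written with vertices in increasing order, are:

  0-simplices (8): [0], [1], [2], [3], [4], [5], [6], [7]
  1-simplices (9): [0,4], [1,4], [2,3], [3,4], [3,6], [3,7], [4,5], [5,6], [5,7]

giving chain groups C_0 ≅ Z^8, C_1 ≅ Z^9.

∂_1: C_1 → C_0 sends each edge [p,q] (with p < q) to q − p.
The resulting 8×9 matrix has rank 7, and its Smith normal form has invariant factors (1,1,1,1,1,1,1).

Now H_k = ker ∂_k / im ∂_{k+1}, so:

  H_0: rank C_0 − rank ∂_1 = 8 − 7 = 1, and the invariant factors of ∂_1 are all 1, so H_0 ≅ Z.
  H_1: rank ker ∂_1 − rank ∂_2 = (9 − 7) − 0 = 2, and there is no ∂_2, so H_1 ≅ Z^2.

As a check, the Euler characteristic is 8 − 9 = -1, which agrees with 1 − 2 = -1.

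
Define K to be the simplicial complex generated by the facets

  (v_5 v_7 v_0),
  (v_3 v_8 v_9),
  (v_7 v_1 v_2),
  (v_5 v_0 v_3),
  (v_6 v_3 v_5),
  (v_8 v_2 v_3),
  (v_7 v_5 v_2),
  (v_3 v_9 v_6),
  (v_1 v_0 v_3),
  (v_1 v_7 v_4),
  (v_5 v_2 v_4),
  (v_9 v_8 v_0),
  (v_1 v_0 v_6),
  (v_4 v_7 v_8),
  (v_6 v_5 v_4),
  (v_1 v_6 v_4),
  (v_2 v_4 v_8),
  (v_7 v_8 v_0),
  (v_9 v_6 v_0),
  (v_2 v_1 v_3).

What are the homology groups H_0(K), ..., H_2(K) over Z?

Fix the vertex order v_0 < v_1 < v_2 < v_3 < v_4 < v_5 < v_6 < v_7 < v_8 < v_9 and write every simplex with vertices in increasing order. Then dim K = 2 and the simplices of K are:

  0-simplices (10): [v_0], [v_1], [v_2], [v_3], [v_4], [v_5], [v_6], [v_7], [v_8], [v_9]
  1-simplices (30): (30 of them)
  2-simplices (20): (20 of them)

Hence C_0 ≅ Z^10, C_1 ≅ Z^30, C_2 ≅ Z^20.

Boundary ∂_1: C_1 → C_0 is given by ∂[p,q] = [q] − [p]. For instance
  ∂[v_2,v_8] = [v_8] − [v_2].
The 10×30 boundary matrix has rank 9 and Smith normal form diag(1,1,1,1,1,1,1,1,1).

The boundary map ∂_2: C_2 → C_1 acts by ∂[p,q,r] = [q,r] − [p,r] + [p,q]. For instance
  ∂[v_0,v_3,v_5] = [v_3,v_5] − [v_0,v_5] + [v_0,v_3],
  ∂[v_0,v_6,v_9] = [v_6,v_9] − [v_0,v_9] + [v_0,v_6].
As a 30×20 matrix over Z this has rank 20, with invariant factors (1,1,1,1,1,1,1,1,1,1,1,1,1,1,1,1,1,1,1,2).

Reading off H_k = ker ∂_k / im ∂_{k+1}:

  H_0: rank C_0 − rank ∂_1 = 10 − 9 = 1, and the invariant factors of ∂_1 are all 1, so H_0 ≅ Z.
  H_1: rank ker ∂_1 − rank ∂_2 = (30 − 9) − 20 = 1, and ∂_2 has invariant factor 2 > 1, so H_1 ≅ Z ⊕ Z_2.
  H_2: rank ker ∂_2 − rank ∂_3 = (20 − 20) − 0 = 0, and there is no ∂_3, so H_2 ≅ 0.

H_0 = Z,  H_1 = Z ⊕ Z_2,  H_2 = 0.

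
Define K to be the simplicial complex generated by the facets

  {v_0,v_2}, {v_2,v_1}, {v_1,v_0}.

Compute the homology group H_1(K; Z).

Take the total order v_0 < v_1 < v_2 on the vertex set. Then K (dimension 1) consists of the simplices:

  0-simplices (3): [v_0], [v_1], [v_2]
  1-simplices (3): [v_0,v_1], [v_0,v_2], [v_1,v_2]

so the chain groups are C_0 ≅ Z^3, C_1 ≅ Z^3.

∂_1: C_1 → C_0 is given by ∂[p,q] = [q] − [p]. For instance
  ∂[v_0,v_1] = [v_1] − [v_0].
The 3×3 boundary matrix has rank 2 and Smith normal form diag(1,1).

Reading off H_k = ker ∂_k / im ∂_{k+1}:

  H_1: rank ker ∂_1 − rank ∂_2 = (3 − 2) − 0 = 1, and there is no ∂_2, so H_1 ≅ Z.

(K is a triangulation of the circle S^1.)

H_1 ≅ Z.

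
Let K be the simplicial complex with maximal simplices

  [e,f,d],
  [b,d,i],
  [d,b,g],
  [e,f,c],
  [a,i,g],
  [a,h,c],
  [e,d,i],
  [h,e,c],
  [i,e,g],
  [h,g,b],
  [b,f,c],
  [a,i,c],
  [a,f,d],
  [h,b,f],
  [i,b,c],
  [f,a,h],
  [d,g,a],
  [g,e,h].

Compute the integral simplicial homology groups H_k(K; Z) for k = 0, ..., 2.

H_0 ≅ Z,  H_1 ≅ Z ⊕ Z/2Z,  H_2 = 0.

Fix the vertex order a < b < c < d < e < f < g < h < i and write every simplex with vertices in increasing order. Then dim K = 2 and the simplices of K are:

  0-simplices (9): a, b, c, d, e, f, g, h, i
  1-simplices (27): ac, ad, af, ag, ah, ai, bc, bd, bf, bg, bh, bi, ce, cf, ch, ci, de, df, dg, di, ef, eg, eh, ei, fh, gh, gi
  2-simplices (18): ach, aci, adf, adg, afh, agi, bcf, bci, bdg, bdi, bfh, bgh, cef, ceh, def, dei, egh, egi

Hence C_0 ≅ Z^9, C_1 ≅ Z^27, C_2 ≅ Z^18.

Boundary ∂_1: C_1 → C_0 maps an edge to its endpoints' difference, ∂[p,q] = q − p. For instance
  ∂af = f − a.
This gives a 9×27 integer matrix of rank 8; reducing to Smith normal form yields diagonal entries (1,1,1,1,1,1,1,1).

∂_2: C_2 → C_1 sends each 2-simplex [p,q,r] to [q,r] − [p,r] + [p,q]. For instance
  ∂bdg = dg − bg + bd,
  ∂afh = fh − ah + af.
This gives a 27×18 integer matrix of rank 18; reducing to Smith normal form yields diagonal entries (1,1,1,1,1,1,1,1,1,1,1,1,1,1,1,1,1,2).

From H_k ≅ ker(∂_k) / im(∂_{k+1}) we obtain:

  H_0: rank C_0 − rank ∂_1 = 9 − 8 = 1, and the invariant factors of ∂_1 are all 1, so H_0 = Z.
  H_1: rank ker ∂_1 − rank ∂_2 = (27 − 8) − 18 = 1, and ∂_2 has invariant factor 2 > 1, so H_1 = Z ⊕ Z/2Z.
  H_2: rank ker ∂_2 − rank ∂_3 = (18 − 18) − 0 = 0, and there is no ∂_3, so H_2 = 0.

(K is a triangulation of the Klein bottle.)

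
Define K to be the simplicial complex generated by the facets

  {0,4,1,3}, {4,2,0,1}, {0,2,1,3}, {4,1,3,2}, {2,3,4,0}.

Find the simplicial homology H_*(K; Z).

Order the vertices as 0 < 1 < 2 < 3 < 4. Listing each simplex with vertices in this order, K has dimension 3 with simplices:

  0-simplices (5): [0], [1], [2], [3], [4]
  1-simplices (10): [0,1], [0,2], [0,3], [0,4], [1,2], [1,3], [1,4], [2,3], [2,4], [3,4]
  2-simplices (10): [0,1,2], [0,1,3], [0,1,4], [0,2,3], [0,2,4], [0,3,4], [1,2,3], [1,2,4], [1,3,4], [2,3,4]
  3-simplices (5): [0,1,2,3], [0,1,2,4], [0,1,3,4], [0,2,3,4], [1,2,3,4]

so the chain groups are C_0 ≅ Z^5, C_1 ≅ Z^10, C_2 ≅ Z^10, C_3 ≅ Z^5.

∂_1: C_1 → C_0 is given by ∂[p,q] = [q] − [p]. For instance
  ∂[2,4] = [4] − [2].
This gives a 5×10 integer matrix of rank 4; reducing to Smith normal form yields diagonal entries (1,1,1,1).

The boundary map ∂_2: C_2 → C_1 maps a triangle to the signed sum of its edges. For instance
  ∂[1,3,4] = [3,4] − [1,4] + [1,3],
  ∂[0,1,4] = [1,4] − [0,4] + [0,1].
The resulting 10×10 matrix has rank 6, and its Smith normal form has invariant factors (1,1,1,1,1,1).

The boundary map ∂_3: C_3 → C_2 sends each 3-simplex σ to the alternating sum Σ_i (−1)^i (σ with its i-th vertex removed). For instance
  ∂[0,2,3,4] = [2,3,4] − [0,3,4] + [0,2,4] − [0,2,3],
  ∂[0,1,3,4] = [1,3,4] − [0,3,4] + [0,1,4] − [0,1,3].
This gives a 10×5 integer matrix of rank 4; reducing to Smith normal form yields diagonal entries (1,1,1,1).

From H_k ≅ ker(∂_k) / im(∂_{k+1}) we obtain:

  H_0: rank C_0 − rank ∂_1 = 5 − 4 = 1, and the invariant factors of ∂_1 are all 1, so H_0 ≅ Z.
  H_1: rank ker ∂_1 − rank ∂_2 = (10 − 4) − 6 = 0, and the invariant factors of ∂_2 are all 1, so H_1 ≅ 0.
  H_2: rank ker ∂_2 − rank ∂_3 = (10 − 6) − 4 = 0, and the invariant factors of ∂_3 are all 1, so H_2 ≅ 0.
  H_3: rank ker ∂_3 − rank ∂_4 = (5 − 4) − 0 = 1, and there is no ∂_4, so H_3 ≅ Z.

(K is a triangulation of the 3-sphere S^3.)

H_0 = Z,  H_1 = 0,  H_2 = 0,  H_3 = Z.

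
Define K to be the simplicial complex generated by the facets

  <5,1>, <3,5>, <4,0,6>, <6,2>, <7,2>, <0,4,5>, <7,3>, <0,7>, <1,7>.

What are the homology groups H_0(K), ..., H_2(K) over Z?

H_0 = Z,  H_1 = Z^3,  H_2 = 0.

K has 8 vertices, 12 edges, 2 triangles.
rank ∂_0 = 0, rank ∂_1 = 7 ⇒ b_0 = 8 − 0 − 7 = 1; all invariant factors of ∂_1 are 1 so no torsion. So H_0 ≅ Z.
rank ∂_1 = 7, rank ∂_2 = 2 ⇒ b_1 = 12 − 7 − 2 = 3; all invariant factors of ∂_2 are 1 so no torsion. So H_1 ≅ Z^3.
rank ∂_2 = 2, rank ∂_3 = 0 ⇒ b_2 = 2 − 2 − 0 = 0. So H_2 ≅ 0.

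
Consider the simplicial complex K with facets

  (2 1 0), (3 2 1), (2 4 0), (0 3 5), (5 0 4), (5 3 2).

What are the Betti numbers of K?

K has 6 vertices, 12 edges, 6 triangles.
rank ∂_0 = 0, rank ∂_1 = 5 ⇒ b_0 = 6 − 0 − 5 = 1; all invariant factors of ∂_1 are 1 so no torsion. So H_0 = Z.
rank ∂_1 = 5, rank ∂_2 = 6 ⇒ b_1 = 12 − 5 − 6 = 1; all invariant factors of ∂_2 are 1 so no torsion. So H_1 = Z.
rank ∂_2 = 6, rank ∂_3 = 0 ⇒ b_2 = 6 − 6 − 0 = 0. So H_2 = 0.

b_0 = 1, b_1 = 1, b_2 = 0.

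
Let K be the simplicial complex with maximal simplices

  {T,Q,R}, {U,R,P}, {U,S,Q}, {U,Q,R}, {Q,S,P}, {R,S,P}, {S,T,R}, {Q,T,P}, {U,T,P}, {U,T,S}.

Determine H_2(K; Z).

Fix the vertex order P < Q < R < S < T < U and write every simplex with vertices in increasing order. Then dim K = 2 and the simplices of K are:

  0-simplices (6): P, Q, R, S, T, U
  1-simplices (15): PQ, PR, PS, PT, PU, QR, QS, QT, QU, RS, RT, RU, ST, SU, TU
  2-simplices (10): PQS, PQT, PRS, PRU, PTU, QRT, QRU, QSU, RST, STU

so the chain groups are C_0 ≅ Z^6, C_1 ≅ Z^15, C_2 ≅ Z^10.

∂_1: C_1 → C_0 is given by ∂[p,q] = [q] − [p]. For instance
  ∂PR = R − P.
The 6×15 boundary matrix has rank 5 and Smith normal form diag(1,1,1,1,1).

∂_2: C_2 → C_1 maps a triangle to the signed sum of its edges. For instance
  ∂QRU = RU − QU + QR,
  ∂STU = TU − SU + ST.
As a 15×10 matrix over Z this has rank 10, with invariant factors (1,1,1,1,1,1,1,1,1,2).

Reading off H_k = ker ∂_k / im ∂_{k+1}:

  H_2: rank ker ∂_2 − rank ∂_3 = (10 − 10) − 0 = 0, and there is no ∂_3, so H_2 ≅ 0.

H_2 ≅ 0.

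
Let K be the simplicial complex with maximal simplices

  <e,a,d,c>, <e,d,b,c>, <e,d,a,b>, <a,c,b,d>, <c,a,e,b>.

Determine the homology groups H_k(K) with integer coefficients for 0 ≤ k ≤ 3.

H_0 = Z,  H_1 = 0,  H_2 = 0,  H_3 = Z.

Fix the vertex order a < b < c < d < e and write every simplex with vertices in increasing order. Then dim K = 3 and the simplices of K are:

  0-simplices (5): a, b, c, d, e
  1-simplices (10): ab, ac, ad, ae, bc, bd, be, cd, ce, de
  2-simplices (10): abc, abd, abe, acd, ace, ade, bcd, bce, bde, cde
  3-simplices (5): abcd, abce, abde, acde, bcde

Hence C_0 ≅ Z^5, C_1 ≅ Z^10, C_2 ≅ Z^10, C_3 ≅ Z^5.

∂_1: C_1 → C_0 is given by ∂[p,q] = [q] − [p]. For instance
  ∂ae = e − a.
The 5×10 boundary matrix has rank 4 and Smith normal form diag(1,1,1,1).

The boundary map ∂_2: C_2 → C_1 sends each 2-simplex [p,q,r] to [q,r] − [p,r] + [p,q]. For instance
  ∂abc = bc − ac + ab,
  ∂ace = ce − ae + ac.
This gives a 10×10 integer matrix of rank 6; reducing to Smith normal form yields diagonal entries (1,1,1,1,1,1).

Boundary ∂_3: C_3 → C_2 sends each 3-simplex σ to the alternating sum Σ_i (−1)^i (σ with its i-th vertex removed). For instance
  ∂abcd = bcd − acd + abd − abc,
  ∂bcde = cde − bde + bce − bcd.
This gives a 10×5 integer matrix of rank 4; reducing to Smith normal form yields diagonal entries (1,1,1,1).

Now H_k = ker ∂_k / im ∂_{k+1}, so:

  H_0: rank C_0 − rank ∂_1 = 5 − 4 = 1, and the invariant factors of ∂_1 are all 1, so H_0 ≅ Z.
  H_1: rank ker ∂_1 − rank ∂_2 = (10 − 4) − 6 = 0, and the invariant factors of ∂_2 are all 1, so H_1 ≅ 0.
  H_2: rank ker ∂_2 − rank ∂_3 = (10 − 6) − 4 = 0, and the invariant factors of ∂_3 are all 1, so H_2 ≅ 0.
  H_3: rank ker ∂_3 − rank ∂_4 = (5 − 4) − 0 = 1, and there is no ∂_4, so H_3 ≅ Z.

As a check, the Euler characteristic is 5 − 10 + 10 − 5 = 0, which agrees with 1 − 0 + 0 − 1 = 0.
(K is a triangulation of the 3-sphere S^3.)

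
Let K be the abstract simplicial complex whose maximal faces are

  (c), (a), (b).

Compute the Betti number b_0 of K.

b_0 = 3.

Fix the vertex order a < b < c and write every simplex with vertices in increasing order. Then dim K = 0 and the simplices of K are:

  0-simplices (3): a, b, c

Hence C_0 ≅ Z^3.

Reading off H_k = ker ∂_k / im ∂_{k+1}:

  H_0: rank C_0 − rank ∂_1 = 3 − 0 = 3, and there is no ∂_1, so H_0 ≅ Z^3.

(K is a triangulation of a set of 3 points.)

Hence the Betti numbers are b_0 = 3.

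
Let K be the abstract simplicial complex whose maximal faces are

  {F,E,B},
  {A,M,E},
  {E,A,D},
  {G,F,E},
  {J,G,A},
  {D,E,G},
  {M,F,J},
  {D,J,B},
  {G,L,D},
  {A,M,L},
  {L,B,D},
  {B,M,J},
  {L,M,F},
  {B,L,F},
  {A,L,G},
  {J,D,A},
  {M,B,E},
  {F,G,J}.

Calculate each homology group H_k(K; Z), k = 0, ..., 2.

Order the vertices as A < B < D < E < F < G < J < L < M. Listing each simplex with vertices in this order, K has dimension 2 with simplices:

  0-simplices (9): A, B, D, E, F, G, J, L, M
  1-simplices (27): AD, AE, AG, AJ, AL, AM, BD, BE, BF, BJ, BL, BM, DE, DG, DJ, DL, EF, EG, EM, FG, FJ, FL, FM, GJ, GL, JM, LM
  2-simplices (18): ADE, ADJ, AEM, AGJ, AGL, ALM, BDJ, BDL, BEF, BEM, BFL, BJM, DEG, DGL, EFG, FGJ, FJM, FLM

Hence C_0 ≅ Z^9, C_1 ≅ Z^27, C_2 ≅ Z^18.

∂_1: C_1 → C_0 sends each edge [p,q] (with p < q) to q − p.
The resulting 9×27 matrix has rank 8, and its Smith normal form has invariant factors (1,1,1,1,1,1,1,1).

The boundary map ∂_2: C_2 → C_1 sends each 2-simplex [p,q,r] to [q,r] − [p,r] + [p,q]. For instance
  ∂AEM = EM − AM + AE,
  ∂FGJ = GJ − FJ + FG.
As a 27×18 matrix over Z this has rank 18, with invariant factors (1,1,1,1,1,1,1,1,1,1,1,1,1,1,1,1,1,2).

Now H_k = ker ∂_k / im ∂_{k+1}, so:

  H_0: rank C_0 − rank ∂_1 = 9 − 8 = 1, and the invariant factors of ∂_1 are all 1, so H_0 = Z.
  H_1: rank ker ∂_1 − rank ∂_2 = (27 − 8) − 18 = 1, and ∂_2 has invariant factor 2 > 1, so H_1 = Z ⊕ Z/2.
  H_2: rank ker ∂_2 − rank ∂_3 = (18 − 18) − 0 = 0, and there is no ∂_3, so H_2 = 0.

(K is a triangulation of the Klein bottle.)

H_0 = Z,  H_1 = Z ⊕ Z/2,  H_2 = 0.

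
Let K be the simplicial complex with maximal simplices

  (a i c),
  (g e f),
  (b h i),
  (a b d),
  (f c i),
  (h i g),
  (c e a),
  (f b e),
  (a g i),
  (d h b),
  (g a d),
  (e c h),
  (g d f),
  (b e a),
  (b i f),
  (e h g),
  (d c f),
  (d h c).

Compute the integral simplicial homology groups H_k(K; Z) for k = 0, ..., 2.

K has 9 vertices, 27 edges, 18 triangles.
rank ∂_0 = 0, rank ∂_1 = 8 ⇒ b_0 = 9 − 0 − 8 = 1; all invariant factors of ∂_1 are 1 so no torsion. So H_0 = Z.
rank ∂_1 = 8, rank ∂_2 = 17 ⇒ b_1 = 27 − 8 − 17 = 2; all invariant factors of ∂_2 are 1 so no torsion. So H_1 = Z^2.
rank ∂_2 = 17, rank ∂_3 = 0 ⇒ b_2 = 18 − 17 − 0 = 1. So H_2 = Z.

H_0 = Z,  H_1 = Z^2,  H_2 = Z.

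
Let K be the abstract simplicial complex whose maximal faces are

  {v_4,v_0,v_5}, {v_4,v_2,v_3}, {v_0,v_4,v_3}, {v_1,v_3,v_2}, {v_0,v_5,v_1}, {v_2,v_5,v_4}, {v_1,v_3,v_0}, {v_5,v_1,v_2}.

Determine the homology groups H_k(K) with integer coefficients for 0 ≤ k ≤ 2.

H_0 = Z,  H_1 = 0,  H_2 = Z.

Order the vertices as v_0 < v_1 < v_2 < v_3 < v_4 < v_5. Listing each simplex with vertices in this order, K has dimension 2 with simplices:

  0-simplices (6): [v_0], [v_1], [v_2], [v_3], [v_4], [v_5]
  1-simplices (12): [v_0,v_1], [v_0,v_3], [v_0,v_4], [v_0,v_5], [v_1,v_2], [v_1,v_3], [v_1,v_5], [v_2,v_3], [v_2,v_4], [v_2,v_5], [v_3,v_4], [v_4,v_5]
  2-simplices (8): [v_0,v_1,v_3], [v_0,v_1,v_5], [v_0,v_3,v_4], [v_0,v_4,v_5], [v_1,v_2,v_3], [v_1,v_2,v_5], [v_2,v_3,v_4], [v_2,v_4,v_5]

giving chain groups C_0 ≅ Z^6, C_1 ≅ Z^12, C_2 ≅ Z^8.

∂_1: C_1 → C_0 sends each edge [p,q] (with p < q) to q − p. For instance
  ∂[v_2,v_5] = [v_5] − [v_2].
This gives a 6×12 integer matrix of rank 5; reducing to Smith normal form yields diagonal entries (1,1,1,1,1).

The boundary map ∂_2: C_2 → C_1 maps a triangle to the signed sum of its edges. For instance
  ∂[v_1,v_2,v_5] = [v_2,v_5] − [v_1,v_5] + [v_1,v_2],
  ∂[v_0,v_4,v_5] = [v_4,v_5] − [v_0,v_5] + [v_0,v_4].
This gives a 12×8 integer matrix of rank 7; reducing to Smith normal form yields diagonal entries (1,1,1,1,1,1,1).

From H_k ≅ ker(∂_k) / im(∂_{k+1}) we obtain:

  H_0: rank C_0 − rank ∂_1 = 6 − 5 = 1, and the invariant factors of ∂_1 are all 1, so H_0 = Z.
  H_1: rank ker ∂_1 − rank ∂_2 = (12 − 5) − 7 = 0, and the invariant factors of ∂_2 are all 1, so H_1 = 0.
  H_2: rank ker ∂_2 − rank ∂_3 = (8 − 7) − 0 = 1, and there is no ∂_3, so H_2 = Z.

As a check, the Euler characteristic is 6 − 12 + 8 = 2, which agrees with 1 − 0 + 1 = 2.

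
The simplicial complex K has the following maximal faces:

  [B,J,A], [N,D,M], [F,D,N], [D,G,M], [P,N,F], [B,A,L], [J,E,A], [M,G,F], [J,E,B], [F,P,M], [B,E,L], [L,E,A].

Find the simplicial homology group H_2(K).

We work with the vertex ordering A < B < D < E < F < G < J < L < M < N < P. The simplices of K, each written with vertices in increasing order, are:

  0-simplices (11): A, B, D, E, F, G, J, L, M, N, P
  1-simplices (21): AB, AE, AJ, AL, BE, BJ, BL, DF, DG, DM, DN, EJ, EL, FG, FM, FN, FP, GM, MN, MP, NP
  2-simplices (12): ABJ, ABL, AEJ, AEL, BEJ, BEL, DFN, DGM, DMN, FGM, FMP, FNP

so the chain groups are C_0 ≅ Z^11, C_1 ≅ Z^21, C_2 ≅ Z^12.

∂_1: C_1 → C_0 is given by ∂[p,q] = [q] − [p]. For instance
  ∂FN = N − F.
The 11×21 boundary matrix has rank 9 and Smith normal form diag(1,1,1,1,1,1,1,1,1).

The boundary map ∂_2: C_2 → C_1 acts by ∂[p,q,r] = [q,r] − [p,r] + [p,q]. For instance
  ∂FGM = GM − FM + FG,
  ∂BEL = EL − BL + BE.
The 21×12 boundary matrix has rank 11 and Smith normal form diag(1,1,1,1,1,1,1,1,1,1,1).

Reading off H_k = ker ∂_k / im ∂_{k+1}:

  H_2: rank ker ∂_2 − rank ∂_3 = (12 − 11) − 0 = 1, and there is no ∂_3, so H_2 ≅ Z.

H_2 = Z.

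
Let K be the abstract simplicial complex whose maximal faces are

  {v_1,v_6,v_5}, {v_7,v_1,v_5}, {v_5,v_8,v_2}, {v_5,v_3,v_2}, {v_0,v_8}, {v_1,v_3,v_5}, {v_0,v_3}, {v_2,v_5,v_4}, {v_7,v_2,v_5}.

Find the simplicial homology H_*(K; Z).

H_0 = Z,  H_1 = Z,  H_2 = 0.

K has 9 vertices, 16 edges, 7 triangles.
rank ∂_0 = 0, rank ∂_1 = 8 ⇒ b_0 = 9 − 0 − 8 = 1; all invariant factors of ∂_1 are 1 so no torsion. So H_0 ≅ Z.
rank ∂_1 = 8, rank ∂_2 = 7 ⇒ b_1 = 16 − 8 − 7 = 1; all invariant factors of ∂_2 are 1 so no torsion. So H_1 ≅ Z.
rank ∂_2 = 7, rank ∂_3 = 0 ⇒ b_2 = 7 − 7 − 0 = 0. So H_2 ≅ 0.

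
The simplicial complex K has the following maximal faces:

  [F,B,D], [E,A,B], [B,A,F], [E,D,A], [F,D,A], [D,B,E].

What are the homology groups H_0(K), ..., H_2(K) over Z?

H_0 = Z,  H_1 = 0,  H_2 = Z.

K has 5 vertices, 9 edges, 6 triangles.
rank ∂_0 = 0, rank ∂_1 = 4 ⇒ b_0 = 5 − 0 − 4 = 1; all invariant factors of ∂_1 are 1 so no torsion. So H_0 = Z.
rank ∂_1 = 4, rank ∂_2 = 5 ⇒ b_1 = 9 − 4 − 5 = 0; all invariant factors of ∂_2 are 1 so no torsion. So H_1 = 0.
rank ∂_2 = 5, rank ∂_3 = 0 ⇒ b_2 = 6 − 5 − 0 = 1. So H_2 = Z.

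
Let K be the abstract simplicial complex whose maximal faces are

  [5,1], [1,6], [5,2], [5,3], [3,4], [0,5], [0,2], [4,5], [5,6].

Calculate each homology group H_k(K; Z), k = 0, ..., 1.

Fix the vertex order 0 < 1 < 2 < 3 < 4 < 5 < 6 and write every simplex with vertices in increasing order. Then dim K = 1 and the simplices of K are:

  0-simplices (7): [0], [1], [2], [3], [4], [5], [6]
  1-simplices (9): [0,2], [0,5], [1,5], [1,6], [2,5], [3,4], [3,5], [4,5], [5,6]

Hence C_0 ≅ Z^7, C_1 ≅ Z^9.

∂_1: C_1 → C_0 maps an edge to its endpoints' difference, ∂[p,q] = q − p. For instance
  ∂[5,6] = [6] − [5].
The 7×9 boundary matrix has rank 6 and Smith normal form diag(1,1,1,1,1,1).

Now H_k = ker ∂_k / im ∂_{k+1}, so:

  H_0: rank C_0 − rank ∂_1 = 7 − 6 = 1, and the invariant factors of ∂_1 are all 1, so H_0 ≅ Z.
  H_1: rank ker ∂_1 − rank ∂_2 = (9 − 6) − 0 = 3, and there is no ∂_2, so H_1 ≅ Z^3.

H_0 ≅ Z,  H_1 ≅ Z^3.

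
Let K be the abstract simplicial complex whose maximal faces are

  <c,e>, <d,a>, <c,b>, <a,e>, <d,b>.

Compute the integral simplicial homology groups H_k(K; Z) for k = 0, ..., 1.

K has 5 vertices, 5 edges.
rank ∂_0 = 0, rank ∂_1 = 4 ⇒ b_0 = 5 − 0 − 4 = 1; all invariant factors of ∂_1 are 1 so no torsion. So H_0 ≅ Z.
rank ∂_1 = 4, rank ∂_2 = 0 ⇒ b_1 = 5 − 4 − 0 = 1. So H_1 ≅ Z.

H_0 ≅ Z,  H_1 ≅ Z.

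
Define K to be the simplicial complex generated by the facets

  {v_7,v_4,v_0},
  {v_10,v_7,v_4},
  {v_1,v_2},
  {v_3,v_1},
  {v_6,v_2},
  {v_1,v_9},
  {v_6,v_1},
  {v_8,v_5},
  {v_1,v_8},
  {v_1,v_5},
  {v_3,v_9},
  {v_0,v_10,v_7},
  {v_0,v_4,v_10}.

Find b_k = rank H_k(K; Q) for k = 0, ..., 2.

b_0 = 2, b_1 = 3, b_2 = 1.

K has 11 vertices, 15 edges, 4 triangles.
rank ∂_0 = 0, rank ∂_1 = 9 ⇒ b_0 = 11 − 0 − 9 = 2; all invariant factors of ∂_1 are 1 so no torsion. So H_0 = Z^2.
rank ∂_1 = 9, rank ∂_2 = 3 ⇒ b_1 = 15 − 9 − 3 = 3; all invariant factors of ∂_2 are 1 so no torsion. So H_1 = Z^3.
rank ∂_2 = 3, rank ∂_3 = 0 ⇒ b_2 = 4 − 3 − 0 = 1. So H_2 = Z.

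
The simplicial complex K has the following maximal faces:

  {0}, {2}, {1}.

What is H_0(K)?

We work with the vertex ordering 0 < 1 < 2. The simplices of K, each written with vertices in increasing order, are:

  0-simplices (3): [0], [1], [2]

so the chain groups are C_0 ≅ Z^3.

Computing H_k = (kernel of ∂_k) / (image of ∂_{k+1}):

  H_0: rank C_0 − rank ∂_1 = 3 − 0 = 3, and there is no ∂_1, so H_0 = Z^3.

H_0 = Z^3.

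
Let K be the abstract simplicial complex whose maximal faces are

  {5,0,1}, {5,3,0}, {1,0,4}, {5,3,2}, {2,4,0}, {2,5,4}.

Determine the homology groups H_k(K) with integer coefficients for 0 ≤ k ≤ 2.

Fix the vertex order 0 < 1 < 2 < 3 < 4 < 5 and write every simplex with vertices in increasing order. Then dim K = 2 and the simplices of K are:

  0-simplices (6): [0], [1], [2], [3], [4], [5]
  1-simplices (12): [0,1], [0,2], [0,3], [0,4], [0,5], [1,4], [1,5], [2,3], [2,4], [2,5], [3,5], [4,5]
  2-simplices (6): [0,1,4], [0,1,5], [0,2,4], [0,3,5], [2,3,5], [2,4,5]

giving chain groups C_0 ≅ Z^6, C_1 ≅ Z^12, C_2 ≅ Z^6.

∂_1: C_1 → C_0 sends each edge [p,q] (with p < q) to q − p. For instance
  ∂[0,4] = [4] − [0].
The 6×12 boundary matrix has rank 5 and Smith normal form diag(1,1,1,1,1).

∂_2: C_2 → C_1 maps a triangle to the signed sum of its edges. For instance
  ∂[0,1,4] = [1,4] − [0,4] + [0,1],
  ∂[2,4,5] = [4,5] − [2,5] + [2,4].
This gives a 12×6 integer matrix of rank 6; reducing to Smith normal form yields diagonal entries (1,1,1,1,1,1).

From H_k ≅ ker(∂_k) / im(∂_{k+1}) we obtain:

  H_0: rank C_0 − rank ∂_1 = 6 − 5 = 1, and the invariant factors of ∂_1 are all 1, so H_0 ≅ Z.
  H_1: rank ker ∂_1 − rank ∂_2 = (12 − 5) − 6 = 1, and the invariant factors of ∂_2 are all 1, so H_1 ≅ Z.
  H_2: rank ker ∂_2 − rank ∂_3 = (6 − 6) − 0 = 0, and there is no ∂_3, so H_2 ≅ 0.

H_0 = Z,  H_1 = Z,  H_2 = 0.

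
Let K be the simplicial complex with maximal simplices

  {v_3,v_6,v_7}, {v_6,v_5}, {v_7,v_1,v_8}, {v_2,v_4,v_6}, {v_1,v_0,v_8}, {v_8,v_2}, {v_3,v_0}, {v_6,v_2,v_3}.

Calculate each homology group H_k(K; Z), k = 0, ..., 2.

H_0 = Z,  H_1 = Z^2,  H_2 = 0.

Take the total order v_0 < v_1 < v_2 < v_3 < v_4 < v_5 < v_6 < v_7 < v_8 on the vertex set. Then K (dimension 2) consists of the simplices:

  0-simplices (9): [v_0], [v_1], [v_2], [v_3], [v_4], [v_5], [v_6], [v_7], [v_8]
  1-simplices (15): (15 of them)
  2-simplices (5): [v_0,v_1,v_8], [v_1,v_7,v_8], [v_2,v_3,v_6], [v_2,v_4,v_6], [v_3,v_6,v_7]

so the chain groups are C_0 ≅ Z^9, C_1 ≅ Z^15, C_2 ≅ Z^5.

∂_1: C_1 → C_0 maps an edge to its endpoints' difference, ∂[p,q] = q − p.
As a 9×15 matrix over Z this has rank 8, with invariant factors (1,1,1,1,1,1,1,1).

The boundary map ∂_2: C_2 → C_1 sends each 2-simplex [p,q,r] to [q,r] − [p,r] + [p,q]. For instance
  ∂[v_1,v_7,v_8] = [v_7,v_8] − [v_1,v_8] + [v_1,v_7],
  ∂[v_0,v_1,v_8] = [v_1,v_8] − [v_0,v_8] + [v_0,v_1].
The resulting 15×5 matrix has rank 5, and its Smith normal form has invariant factors (1,1,1,1,1).

Now H_k = ker ∂_k / im ∂_{k+1}, so:

  H_0: rank C_0 − rank ∂_1 = 9 − 8 = 1, and the invariant factors of ∂_1 are all 1, so H_0 = Z.
  H_1: rank ker ∂_1 − rank ∂_2 = (15 − 8) − 5 = 2, and the invariant factors of ∂_2 are all 1, so H_1 = Z^2.
  H_2: rank ker ∂_2 − rank ∂_3 = (5 − 5) − 0 = 0, and there is no ∂_3, so H_2 = 0.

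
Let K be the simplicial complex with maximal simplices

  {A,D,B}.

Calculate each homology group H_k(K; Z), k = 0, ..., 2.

H_0 = Z,  H_1 = 0,  H_2 = 0.

We work with the vertex ordering A < B < D. The simplices of K, each written with vertices in increasing order, are:

  0-simplices (3): A, B, D
  1-simplices (3): AB, AD, BD
  2-simplices (1): ABD

so the chain groups are C_0 ≅ Z^3, C_1 ≅ Z^3, C_2 ≅ Z^1.

Boundary ∂_1: C_1 → C_0 sends each edge [p,q] (with p < q) to q − p.
This gives a 3×3 integer matrix of rank 2; reducing to Smith normal form yields diagonal entries (1,1).

Boundary ∂_2: C_2 → C_1 acts by ∂[p,q,r] = [q,r] − [p,r] + [p,q]. For instance
  ∂ABD = BD − AD + AB.
This gives a 3×1 integer matrix of rank 1; reducing to Smith normal form yields diagonal entries (1).

Now H_k = ker ∂_k / im ∂_{k+1}, so:

  H_0: rank C_0 − rank ∂_1 = 3 − 2 = 1, and the invariant factors of ∂_1 are all 1, so H_0 = Z.
  H_1: rank ker ∂_1 − rank ∂_2 = (3 − 2) − 1 = 0, and the invariant factors of ∂_2 are all 1, so H_1 = 0.
  H_2: rank ker ∂_2 − rank ∂_3 = (1 − 1) − 0 = 0, and there is no ∂_3, so H_2 = 0.

As a check, the Euler characteristic is 3 − 3 + 1 = 1, which agrees with 1 − 0 + 0 = 1.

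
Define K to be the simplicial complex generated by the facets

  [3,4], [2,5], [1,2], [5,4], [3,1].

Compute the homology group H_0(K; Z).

We work with the vertex ordering 1 < 2 < 3 < 4 < 5. The simplices of K, each written with vertices in increasing order, are:

  0-simplices (5): [1], [2], [3], [4], [5]
  1-simplices (5): [1,2], [1,3], [2,5], [3,4], [4,5]

giving chain groups C_0 ≅ Z^5, C_1 ≅ Z^5.

The boundary map ∂_1: C_1 → C_0 maps an edge to its endpoints' difference, ∂[p,q] = q − p. For instance
  ∂[1,2] = [2] − [1].
This gives a 5×5 integer matrix of rank 4; reducing to Smith normal form yields diagonal entries (1,1,1,1).

From H_k ≅ ker(∂_k) / im(∂_{k+1}) we obtain:

  H_0: rank C_0 − rank ∂_1 = 5 − 4 = 1, and the invariant factors of ∂_1 are all 1, so H_0 ≅ Z.

(K is a triangulation of the circle S^1.)

H_0 ≅ Z.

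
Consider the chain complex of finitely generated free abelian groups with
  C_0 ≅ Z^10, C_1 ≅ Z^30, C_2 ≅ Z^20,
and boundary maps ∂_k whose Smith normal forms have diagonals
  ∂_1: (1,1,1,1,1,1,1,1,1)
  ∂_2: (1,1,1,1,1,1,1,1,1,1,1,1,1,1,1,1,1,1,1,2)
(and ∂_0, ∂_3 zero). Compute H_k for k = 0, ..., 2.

H_0: b_0 = 10 − 0 − 9 = 1; torsion from ∂_1 factors > 1: none. So H_0 ≅ Z.
H_1: b_1 = 30 − 9 − 20 = 1; torsion from ∂_2 factors > 1: [2]. So H_1 ≅ Z ⊕ Z/2.
H_2: b_2 = 20 − 20 − 0 = 0; torsion from ∂_3 factors > 1: none. So H_2 ≅ 0.

H_0 ≅ Z,  H_1 ≅ Z ⊕ Z/2,  H_2 = 0.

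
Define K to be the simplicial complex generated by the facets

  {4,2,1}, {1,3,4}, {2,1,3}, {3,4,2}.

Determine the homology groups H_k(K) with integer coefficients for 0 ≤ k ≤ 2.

Take the total order 1 < 2 < 3 < 4 on the vertex set. Then K (dimension 2) consists of the simplices:

  0-simplices (4): [1], [2], [3], [4]
  1-simplices (6): [1,2], [1,3], [1,4], [2,3], [2,4], [3,4]
  2-simplices (4): [1,2,3], [1,2,4], [1,3,4], [2,3,4]

so the chain groups are C_0 ≅ Z^4, C_1 ≅ Z^6, C_2 ≅ Z^4.

∂_1: C_1 → C_0 maps an edge to its endpoints' difference, ∂[p,q] = q − p.
The resulting 4×6 matrix has rank 3, and its Smith normal form has invariant factors (1,1,1).

The boundary map ∂_2: C_2 → C_1 maps a triangle to the signed sum of its edges. For instance
  ∂[1,2,3] = [2,3] − [1,3] + [1,2],
  ∂[1,2,4] = [2,4] − [1,4] + [1,2].
This gives a 6×4 integer matrix of rank 3; reducing to Smith normal form yields diagonal entries (1,1,1).

Computing H_k = (kernel of ∂_k) / (image of ∂_{k+1}):

  H_0: rank C_0 − rank ∂_1 = 4 − 3 = 1, and the invariant factors of ∂_1 are all 1, so H_0 = Z.
  H_1: rank ker ∂_1 − rank ∂_2 = (6 − 3) − 3 = 0, and the invariant factors of ∂_2 are all 1, so H_1 = 0.
  H_2: rank ker ∂_2 − rank ∂_3 = (4 − 3) − 0 = 1, and there is no ∂_3, so H_2 = Z.

As a check, the Euler characteristic is 4 − 6 + 4 = 2, which agrees with 1 − 0 + 1 = 2.
(K is a triangulation of the 2-sphere S^2.)

H_0 ≅ Z,  H_1 = 0,  H_2 ≅ Z.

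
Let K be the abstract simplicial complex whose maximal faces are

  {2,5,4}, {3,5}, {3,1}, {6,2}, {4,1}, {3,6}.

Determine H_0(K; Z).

H_0 = Z.

Order the vertices as 1 < 2 < 3 < 4 < 5 < 6. Listing each simplex with vertices in this order, K has dimension 2 with simplices:

  0-simplices (6): [1], [2], [3], [4], [5], [6]
  1-simplices (8): [1,3], [1,4], [2,4], [2,5], [2,6], [3,5], [3,6], [4,5]
  2-simplices (1): [2,4,5]

giving chain groups C_0 ≅ Z^6, C_1 ≅ Z^8, C_2 ≅ Z^1.

Boundary ∂_1: C_1 → C_0 maps an edge to its endpoints' difference, ∂[p,q] = q − p. For instance
  ∂[2,6] = [6] − [2].
As a 6×8 matrix over Z this has rank 5, with invariant factors (1,1,1,1,1).

∂_2: C_2 → C_1 acts by ∂[p,q,r] = [q,r] − [p,r] + [p,q]. For instance
  ∂[2,4,5] = [4,5] − [2,5] + [2,4].
As a 8×1 matrix over Z this has rank 1, with invariant factors (1).

Computing H_k = (kernel of ∂_k) / (image of ∂_{k+1}):

  H_0: rank C_0 − rank ∂_1 = 6 − 5 = 1, and the invariant factors of ∂_1 are all 1, so H_0 ≅ Z.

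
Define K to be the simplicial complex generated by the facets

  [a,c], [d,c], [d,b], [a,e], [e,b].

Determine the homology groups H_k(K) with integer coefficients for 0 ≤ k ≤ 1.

H_0 = Z,  H_1 = Z.

K has 5 vertices, 5 edges.
rank ∂_0 = 0, rank ∂_1 = 4 ⇒ b_0 = 5 − 0 − 4 = 1; all invariant factors of ∂_1 are 1 so no torsion. So H_0 ≅ Z.
rank ∂_1 = 4, rank ∂_2 = 0 ⇒ b_1 = 5 − 4 − 0 = 1. So H_1 ≅ Z.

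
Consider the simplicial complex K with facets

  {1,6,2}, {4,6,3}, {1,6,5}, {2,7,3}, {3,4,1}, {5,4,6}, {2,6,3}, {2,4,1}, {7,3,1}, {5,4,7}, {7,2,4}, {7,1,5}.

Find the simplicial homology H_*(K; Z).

H_0 ≅ Z,  H_1 ≅ Z/2Z,  H_2 = 0.

Take the total order 1 < 2 < 3 < 4 < 5 < 6 < 7 on the vertex set. Then K (dimension 2) consists of the simplices:

  0-simplices (7): [1], [2], [3], [4], [5], [6], [7]
  1-simplices (18): [1,2], [1,3], [1,4], [1,5], [1,6], [1,7], [2,3], [2,4], [2,6], [2,7], [3,4], [3,6], [3,7], [4,5], [4,6], [4,7], [5,6], [5,7]
  2-simplices (12): [1,2,4], [1,2,6], [1,3,4], [1,3,7], [1,5,6], [1,5,7], [2,3,6], [2,3,7], [2,4,7], [3,4,6], [4,5,6], [4,5,7]

so the chain groups are C_0 ≅ Z^7, C_1 ≅ Z^18, C_2 ≅ Z^12.

The boundary map ∂_1: C_1 → C_0 is given by ∂[p,q] = [q] − [p].
The 7×18 boundary matrix has rank 6 and Smith normal form diag(1,1,1,1,1,1).

The boundary map ∂_2: C_2 → C_1 sends each 2-simplex [p,q,r] to [q,r] − [p,r] + [p,q]. For instance
  ∂[2,4,7] = [4,7] − [2,7] + [2,4],
  ∂[3,4,6] = [4,6] − [3,6] + [3,4].
The resulting 18×12 matrix has rank 12, and its Smith normal form has invariant factors (1,1,1,1,1,1,1,1,1,1,1,2).

Computing H_k = (kernel of ∂_k) / (image of ∂_{k+1}):

  H_0: rank C_0 − rank ∂_1 = 7 − 6 = 1, and the invariant factors of ∂_1 are all 1, so H_0 = Z.
  H_1: rank ker ∂_1 − rank ∂_2 = (18 − 6) − 12 = 0, and ∂_2 has invariant factor 2 > 1, so H_1 = Z/2Z.
  H_2: rank ker ∂_2 − rank ∂_3 = (12 − 12) − 0 = 0, and there is no ∂_3, so H_2 = 0.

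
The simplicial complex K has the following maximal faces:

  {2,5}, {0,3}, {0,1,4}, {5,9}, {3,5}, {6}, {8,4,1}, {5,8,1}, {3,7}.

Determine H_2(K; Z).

H_2 ≅ 0.

Fix the vertex order 0 < 1 < 2 < 3 < 4 < 5 < 6 < 7 < 8 < 9 and write every simplex with vertices in increasing order. Then dim K = 2 and the simplices of K are:

  0-simplices (10): [0], [1], [2], [3], [4], [5], [6], [7], [8], [9]
  1-simplices (12): [0,1], [0,3], [0,4], [1,4], [1,5], [1,8], [2,5], [3,5], [3,7], [4,8], [5,8], [5,9]
  2-simplices (3): [0,1,4], [1,4,8], [1,5,8]

giving chain groups C_0 ≅ Z^10, C_1 ≅ Z^12, C_2 ≅ Z^3.

Boundary ∂_1: C_1 → C_0 maps an edge to its endpoints' difference, ∂[p,q] = q − p. For instance
  ∂[0,1] = [1] − [0].
The 10×12 boundary matrix has rank 8 and Smith normal form diag(1,1,1,1,1,1,1,1).

∂_2: C_2 → C_1 maps a triangle to the signed sum of its edges. For instance
  ∂[0,1,4] = [1,4] − [0,4] + [0,1],
  ∂[1,5,8] = [5,8] − [1,8] + [1,5].
As a 12×3 matrix over Z this has rank 3, with invariant factors (1,1,1).

Computing H_k = (kernel of ∂_k) / (image of ∂_{k+1}):

  H_2: rank ker ∂_2 − rank ∂_3 = (3 − 3) − 0 = 0, and there is no ∂_3, so H_2 ≅ 0.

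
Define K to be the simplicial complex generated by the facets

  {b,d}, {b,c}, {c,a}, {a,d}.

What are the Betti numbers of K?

We work with the vertex ordering a < b < c < d. The simplices of K, each written with vertices in increasing order, are:

  0-simplices (4): a, b, c, d
  1-simplices (4): ac, ad, bc, bd

Hence C_0 ≅ Z^4, C_1 ≅ Z^4.

Boundary ∂_1: C_1 → C_0 maps an edge to its endpoints' difference, ∂[p,q] = q − p. For instance
  ∂ad = d − a.
The resulting 4×4 matrix has rank 3, and its Smith normal form has invariant factors (1,1,1).

Reading off H_k = ker ∂_k / im ∂_{k+1}:

  H_0: rank C_0 − rank ∂_1 = 4 − 3 = 1, and the invariant factors of ∂_1 are all 1, so H_0 = Z.
  H_1: rank ker ∂_1 − rank ∂_2 = (4 − 3) − 0 = 1, and there is no ∂_2, so H_1 = Z.

Hence the Betti numbers are b_0 = 1, b_1 = 1.

b_0 = 1, b_1 = 1.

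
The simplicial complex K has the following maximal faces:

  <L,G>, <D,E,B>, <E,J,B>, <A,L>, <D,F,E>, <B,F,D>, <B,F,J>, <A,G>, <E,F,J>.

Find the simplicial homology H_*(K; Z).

Take the total order A < B < D < E < F < G < J < L on the vertex set. Then K (dimension 2) consists of the simplices:

  0-simplices (8): A, B, D, E, F, G, J, L
  1-simplices (12): AG, AL, BD, BE, BF, BJ, DE, DF, EF, EJ, FJ, GL
  2-simplices (6): BDE, BDF, BEJ, BFJ, DEF, EFJ

giving chain groups C_0 ≅ Z^8, C_1 ≅ Z^12, C_2 ≅ Z^6.

The boundary map ∂_1: C_1 → C_0 sends each edge [p,q] (with p < q) to q − p.
The 8×12 boundary matrix has rank 6 and Smith normal form diag(1,1,1,1,1,1).

The boundary map ∂_2: C_2 → C_1 acts by ∂[p,q,r] = [q,r] − [p,r] + [p,q]. For instance
  ∂EFJ = FJ − EJ + EF,
  ∂DEF = EF − DF + DE.
The resulting 12×6 matrix has rank 5, and its Smith normal form has invariant factors (1,1,1,1,1).

Reading off H_k = ker ∂_k / im ∂_{k+1}:

  H_0: rank C_0 − rank ∂_1 = 8 − 6 = 2, and the invariant factors of ∂_1 are all 1, so H_0 = Z^2.
  H_1: rank ker ∂_1 − rank ∂_2 = (12 − 6) − 5 = 1, and the invariant factors of ∂_2 are all 1, so H_1 = Z.
  H_2: rank ker ∂_2 − rank ∂_3 = (6 − 5) − 0 = 1, and there is no ∂_3, so H_2 = Z.

H_0 ≅ Z^2,  H_1 ≅ Z,  H_2 ≅ Z.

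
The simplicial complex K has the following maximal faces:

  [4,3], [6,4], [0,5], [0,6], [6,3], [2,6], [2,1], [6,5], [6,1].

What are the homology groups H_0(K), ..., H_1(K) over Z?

H_0 ≅ Z,  H_1 ≅ Z^3.

We work with the vertex ordering 0 < 1 < 2 < 3 < 4 < 5 < 6. The simplices of K, each written with vertices in increasing order, are:

  0-simplices (7): [0], [1], [2], [3], [4], [5], [6]
  1-simplices (9): [0,5], [0,6], [1,2], [1,6], [2,6], [3,4], [3,6], [4,6], [5,6]

Hence C_0 ≅ Z^7, C_1 ≅ Z^9.

∂_1: C_1 → C_0 maps an edge to its endpoints' difference, ∂[p,q] = q − p. For instance
  ∂[3,6] = [6] − [3].
This gives a 7×9 integer matrix of rank 6; reducing to Smith normal form yields diagonal entries (1,1,1,1,1,1).

Reading off H_k = ker ∂_k / im ∂_{k+1}:

  H_0: rank C_0 − rank ∂_1 = 7 − 6 = 1, and the invariant factors of ∂_1 are all 1, so H_0 ≅ Z.
  H_1: rank ker ∂_1 − rank ∂_2 = (9 − 6) − 0 = 3, and there is no ∂_2, so H_1 ≅ Z^3.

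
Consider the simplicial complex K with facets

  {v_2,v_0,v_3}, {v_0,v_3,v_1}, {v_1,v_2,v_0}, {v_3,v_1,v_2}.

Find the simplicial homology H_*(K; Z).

We work with the vertex ordering v_0 < v_1 < v_2 < v_3. The simplices of K, each written with vertices in increasing order, are:

  0-simplices (4): [v_0], [v_1], [v_2], [v_3]
  1-simplices (6): [v_0,v_1], [v_0,v_2], [v_0,v_3], [v_1,v_2], [v_1,v_3], [v_2,v_3]
  2-simplices (4): [v_0,v_1,v_2], [v_0,v_1,v_3], [v_0,v_2,v_3], [v_1,v_2,v_3]

giving chain groups C_0 ≅ Z^4, C_1 ≅ Z^6, C_2 ≅ Z^4.

The boundary map ∂_1: C_1 → C_0 sends each edge [p,q] (with p < q) to q − p. For instance
  ∂[v_0,v_2] = [v_2] − [v_0].
This gives a 4×6 integer matrix of rank 3; reducing to Smith normal form yields diagonal entries (1,1,1).

∂_2: C_2 → C_1 sends each 2-simplex [p,q,r] to [q,r] − [p,r] + [p,q]. For instance
  ∂[v_1,v_2,v_3] = [v_2,v_3] − [v_1,v_3] + [v_1,v_2],
  ∂[v_0,v_1,v_3] = [v_1,v_3] − [v_0,v_3] + [v_0,v_1].
The 6×4 boundary matrix has rank 3 and Smith normal form diag(1,1,1).

Reading off H_k = ker ∂_k / im ∂_{k+1}:

  H_0: rank C_0 − rank ∂_1 = 4 − 3 = 1, and the invariant factors of ∂_1 are all 1, so H_0 ≅ Z.
  H_1: rank ker ∂_1 − rank ∂_2 = (6 − 3) − 3 = 0, and the invariant factors of ∂_2 are all 1, so H_1 ≅ 0.
  H_2: rank ker ∂_2 − rank ∂_3 = (4 − 3) − 0 = 1, and there is no ∂_3, so H_2 ≅ Z.

As a check, the Euler characteristic is 4 − 6 + 4 = 2, which agrees with 1 − 0 + 1 = 2.
(K is a triangulation of the 2-sphere S^2.)

H_0 ≅ Z,  H_1 = 0,  H_2 ≅ Z.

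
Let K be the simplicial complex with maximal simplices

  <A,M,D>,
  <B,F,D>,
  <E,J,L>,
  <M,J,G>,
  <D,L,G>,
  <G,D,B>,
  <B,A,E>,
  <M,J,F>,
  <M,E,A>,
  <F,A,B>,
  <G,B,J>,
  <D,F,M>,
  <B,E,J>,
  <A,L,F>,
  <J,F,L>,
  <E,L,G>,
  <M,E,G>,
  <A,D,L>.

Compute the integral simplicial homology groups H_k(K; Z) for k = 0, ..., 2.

Order the vertices as A < B < D < E < F < G < J < L < M. Listing each simplex with vertices in this order, K has dimension 2 with simplices:

  0-simplices (9): A, B, D, E, F, G, J, L, M
  1-simplices (27): AB, AD, AE, AF, AL, AM, BD, BE, BF, BG, BJ, DF, DG, DL, DM, EG, EJ, EL, EM, FJ, FL, FM, GJ, GL, GM, JL, JM
  2-simplices (18): ABE, ABF, ADL, ADM, AEM, AFL, BDF, BDG, BEJ, BGJ, DFM, DGL, EGL, EGM, EJL, FJL, FJM, GJM

giving chain groups C_0 ≅ Z^9, C_1 ≅ Z^27, C_2 ≅ Z^18.

Boundary ∂_1: C_1 → C_0 is given by ∂[p,q] = [q] − [p].
The resulting 9×27 matrix has rank 8, and its Smith normal form has invariant factors (1,1,1,1,1,1,1,1).

∂_2: C_2 → C_1 maps a triangle to the signed sum of its edges. For instance
  ∂BDF = DF − BF + BD,
  ∂BDG = DG − BG + BD.
This gives a 27×18 integer matrix of rank 18; reducing to Smith normal form yields diagonal entries (1,1,1,1,1,1,1,1,1,1,1,1,1,1,1,1,1,2).

Reading off H_k = ker ∂_k / im ∂_{k+1}:

  H_0: rank C_0 − rank ∂_1 = 9 − 8 = 1, and the invariant factors of ∂_1 are all 1, so H_0 = Z.
  H_1: rank ker ∂_1 − rank ∂_2 = (27 − 8) − 18 = 1, and ∂_2 has invariant factor 2 > 1, so H_1 = Z × Z/2.
  H_2: rank ker ∂_2 − rank ∂_3 = (18 − 18) − 0 = 0, and there is no ∂_3, so H_2 = 0.

H_0 = Z,  H_1 = Z × Z/2,  H_2 = 0.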